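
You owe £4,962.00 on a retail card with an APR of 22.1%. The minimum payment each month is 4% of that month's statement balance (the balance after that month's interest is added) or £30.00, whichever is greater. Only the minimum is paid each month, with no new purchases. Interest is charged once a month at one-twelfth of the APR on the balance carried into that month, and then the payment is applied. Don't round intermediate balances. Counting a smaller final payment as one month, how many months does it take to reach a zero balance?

118 months

Monthly rate r = 22.1%/12 = 1.84167% = 0.0184167.
While 4% of the post-interest balance exceeds £30.00, each month B ← (B·(1+r))·(1 − 0.04), i.e. B shrinks by the factor (1+r)·0.96 = 0.97768.
This holds for months 1–85. Entering month 86 the balance is £728.42; 4% of the post-interest balance is now below £30.00, so the flat £30.00 minimum applies from here.
From month 86 a fixed £30.00 at rate r clears £728.42 in 33 more payments. Total: 85 + 33 = 118 months.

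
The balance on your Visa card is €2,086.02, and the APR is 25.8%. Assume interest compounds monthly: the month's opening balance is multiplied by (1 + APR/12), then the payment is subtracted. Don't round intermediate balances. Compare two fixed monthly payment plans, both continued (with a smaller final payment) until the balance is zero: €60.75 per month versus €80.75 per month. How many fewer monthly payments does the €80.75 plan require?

25 fewer payments

Monthly rate r = 25.8%/12 = 2.15% = 0.0215.
At €60.75/mo: n = ⌈−ln(1 − rB₀/P)/ln(1+r)⌉ = 64 payments (last €0.77); total interest = total paid − €2,086.02 = €1,742.00.
At €80.75/mo: 39 payments (last €8.67); total interest €991.15.
Payments saved = 64 − 39 = 25.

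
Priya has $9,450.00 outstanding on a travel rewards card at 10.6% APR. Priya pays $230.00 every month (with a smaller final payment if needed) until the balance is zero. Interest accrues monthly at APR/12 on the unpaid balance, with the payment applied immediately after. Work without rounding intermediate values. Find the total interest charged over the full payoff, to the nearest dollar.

$2,342

Monthly rate r = 10.6%/12 = 0.883333% = 0.00883333.
Payoff takes n = ⌈−ln(1 − rB₀/P)/ln(1+r)⌉ = ⌈51.268⌉ = 52 payments; the last is $61.95.
Total paid = 51·$230.00 + $61.95 = $11,791.95.
Total interest = total paid − principal = $11,791.95 − $9,450.00 = $2,341.95.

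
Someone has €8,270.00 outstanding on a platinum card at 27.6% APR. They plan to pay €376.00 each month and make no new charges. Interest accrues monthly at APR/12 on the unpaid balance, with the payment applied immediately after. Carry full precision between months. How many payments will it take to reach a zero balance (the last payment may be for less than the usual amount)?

Monthly rate r = 27.6%/12 = 2.3% = 0.023.
Recurrence: B ← B·(1+r) − €376.00.
Month 1: interest €190.21; balance after payment €8,084.21.
Month 2: interest €185.94; balance after payment €7,894.15.
Closed form: n = −ln(1 − rB₀/P)/ln(1+r) = −ln(0.49412)/ln(1.023) ≈ 31.002, so the balance reaches zero during payment 32.

32 payments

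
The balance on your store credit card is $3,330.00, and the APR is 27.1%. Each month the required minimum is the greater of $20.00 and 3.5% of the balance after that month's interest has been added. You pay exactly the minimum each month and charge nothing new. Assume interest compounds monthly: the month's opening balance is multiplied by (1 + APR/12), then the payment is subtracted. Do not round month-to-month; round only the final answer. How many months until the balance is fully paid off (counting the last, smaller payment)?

179 months

Monthly rate r = 27.1%/12 = 2.25833% = 0.0225833.
While 3.5% of the post-interest balance exceeds $20.00, each month B ← (B·(1+r))·(1 − 0.035), i.e. B shrinks by the factor (1+r)·0.965 = 0.98679.
This holds for months 1–135. Entering month 136 the balance is $553.30; 3.5% of the post-interest balance is now below $20.00, so the flat $20.00 minimum applies from here.
From month 136 a fixed $20.00 at rate r clears $553.30 in 44 more payments. Total: 135 + 44 = 179 months.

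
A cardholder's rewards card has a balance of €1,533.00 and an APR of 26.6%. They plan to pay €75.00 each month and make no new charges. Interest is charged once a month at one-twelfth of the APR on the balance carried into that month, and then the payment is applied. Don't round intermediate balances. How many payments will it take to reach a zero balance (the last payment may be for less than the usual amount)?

Monthly rate r = 26.6%/12 = 2.21667% = 0.0221667.
Recurrence: B ← B·(1+r) − €75.00.
Month 1: interest €33.98; balance after payment €1,491.98.
Month 2: interest €33.07; balance after payment €1,450.05.
Closed form: n = −ln(1 − rB₀/P)/ln(1+r) = −ln(0.54691)/ln(1.02217) ≈ 27.525, so the balance reaches zero during payment 28.

28 payments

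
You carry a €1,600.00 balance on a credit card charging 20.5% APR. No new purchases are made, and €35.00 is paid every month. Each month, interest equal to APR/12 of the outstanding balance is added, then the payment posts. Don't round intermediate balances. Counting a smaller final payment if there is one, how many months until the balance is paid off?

Monthly rate r = 20.5%/12 = 1.70833% = 0.0170833.
Recurrence: B ← B·(1+r) − €35.00.
Month 1: interest €27.33; balance after payment €1,592.33.
Month 2: interest €27.20; balance after payment €1,584.54.
Closed form: n = −ln(1 − rB₀/P)/ln(1+r) = −ln(0.21905)/ln(1.01708) ≈ 89.643, so the balance reaches zero during payment 90.

90 months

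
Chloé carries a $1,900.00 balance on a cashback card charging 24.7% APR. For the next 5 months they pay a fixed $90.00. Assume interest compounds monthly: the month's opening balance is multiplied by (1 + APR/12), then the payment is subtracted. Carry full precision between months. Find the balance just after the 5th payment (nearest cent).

Monthly rate r = 24.7%/12 = 2.05833% = 0.0205833.
Each month: B ← B·(1+r) − $90.00.
Month 1: interest $39.11; balance after payment $1,849.11.
Month 2: interest $38.06; balance after payment $1,797.17.
Month 3: interest $36.99; balance after payment $1,744.16.
Month 4: interest $35.90; balance after payment $1,690.06.
Month 5: interest $34.79; balance after payment $1,634.85.

$1,634.85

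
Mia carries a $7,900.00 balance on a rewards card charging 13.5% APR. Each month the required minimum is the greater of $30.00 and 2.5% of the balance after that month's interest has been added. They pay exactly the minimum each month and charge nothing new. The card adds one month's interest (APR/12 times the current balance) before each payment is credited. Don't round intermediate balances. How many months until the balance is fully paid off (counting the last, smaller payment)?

Monthly rate r = 13.5%/12 = 1.125% = 0.01125.
While 2.5% of the post-interest balance exceeds $30.00, each month B ← (B·(1+r))·(1 − 0.025), i.e. B shrinks by the factor (1+r)·0.975 = 0.98597.
This holds for months 1–135. Entering month 136 the balance is $1,172.61; 2.5% of the post-interest balance is now below $30.00, so the flat $30.00 minimum applies from here.
From month 136 a fixed $30.00 at rate r clears $1,172.61 in 52 more payments. Total: 135 + 52 = 187 months.

187 months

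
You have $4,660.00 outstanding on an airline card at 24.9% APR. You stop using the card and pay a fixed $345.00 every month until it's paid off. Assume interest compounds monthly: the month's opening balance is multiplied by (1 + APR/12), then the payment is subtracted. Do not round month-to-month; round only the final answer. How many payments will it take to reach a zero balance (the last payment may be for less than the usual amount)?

17 payments

Monthly rate r = 24.9%/12 = 2.075% = 0.02075.
Recurrence: B ← B·(1+r) − $345.00.
Month 1: interest $96.69; balance after payment $4,411.69.
Month 2: interest $91.54; balance after payment $4,158.24.
Closed form: n = −ln(1 − rB₀/P)/ln(1+r) = −ln(0.71972)/ln(1.02075) ≈ 16.014, so the balance reaches zero during payment 17.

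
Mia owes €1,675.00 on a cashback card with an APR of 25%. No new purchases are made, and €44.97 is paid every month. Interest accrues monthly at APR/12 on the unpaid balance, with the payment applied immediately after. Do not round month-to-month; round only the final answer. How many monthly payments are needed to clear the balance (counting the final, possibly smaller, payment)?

Monthly rate r = 25%/12 = 2.08333% = 0.0208333.
Recurrence: B ← B·(1+r) − €44.97.
Month 1: interest €34.90; balance after payment €1,664.93.
Month 2: interest €34.69; balance after payment €1,654.64.
Closed form: n = −ln(1 − rB₀/P)/ln(1+r) = −ln(0.22402)/ln(1.02083) ≈ 72.554, so the balance reaches zero during payment 73.

73 payments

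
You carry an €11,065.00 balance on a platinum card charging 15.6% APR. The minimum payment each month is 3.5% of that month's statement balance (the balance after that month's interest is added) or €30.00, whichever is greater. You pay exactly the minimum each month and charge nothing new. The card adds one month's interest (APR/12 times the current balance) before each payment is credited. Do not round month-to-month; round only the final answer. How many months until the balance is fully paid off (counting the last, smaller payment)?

149 months

Monthly rate r = 15.6%/12 = 1.3% = 0.013.
While 3.5% of the post-interest balance exceeds €30.00, each month B ← (B·(1+r))·(1 − 0.035), i.e. B shrinks by the factor (1+r)·0.965 = 0.97754.
This holds for months 1–114. Entering month 115 the balance is €830.89; 3.5% of the post-interest balance is now below €30.00, so the flat €30.00 minimum applies from here.
From month 115 a fixed €30.00 at rate r clears €830.89 in 35 more payments. Total: 114 + 35 = 149 months.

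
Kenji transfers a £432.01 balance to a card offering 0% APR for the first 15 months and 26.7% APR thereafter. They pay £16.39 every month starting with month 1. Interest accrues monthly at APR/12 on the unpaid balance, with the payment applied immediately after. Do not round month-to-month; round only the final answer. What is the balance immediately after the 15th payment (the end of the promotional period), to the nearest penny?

£186.16

Promo months 1–15 at r₀ = 0%/12 = 0; months 16+ at r₁ = 26.7%/12 = 0.02225.
After month 15 (no interest yet): B = £432.01 − 15·£16.39 = £186.16.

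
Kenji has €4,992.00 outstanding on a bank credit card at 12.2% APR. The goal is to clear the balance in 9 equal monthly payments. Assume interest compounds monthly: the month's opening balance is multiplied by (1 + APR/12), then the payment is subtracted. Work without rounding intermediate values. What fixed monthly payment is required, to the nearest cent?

€583.24

Monthly rate r = 12.2%/12 = 1.01667% = 0.0101667.
Level-payment amortization: P = B₀·r / (1 − (1+r)^(−n)) = 4992.00·0.0101667 / (1 − 1.01017^(−9)).
Denominator 1 − (1+r)^(−9) = 0.0870169865.
P = 50.752 / 0.0870169865 ≈ 583.24.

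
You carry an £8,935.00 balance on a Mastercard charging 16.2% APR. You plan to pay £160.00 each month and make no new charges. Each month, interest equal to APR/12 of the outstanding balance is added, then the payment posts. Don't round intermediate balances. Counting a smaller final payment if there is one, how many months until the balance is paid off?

105 payments

Monthly rate r = 16.2%/12 = 1.35% = 0.0135.
Recurrence: B ← B·(1+r) − £160.00.
Month 1: interest £120.62; balance after payment £8,895.62.
Month 2: interest £120.09; balance after payment £8,855.71.
Closed form: n = −ln(1 − rB₀/P)/ln(1+r) = −ln(0.24611)/ln(1.0135) ≈ 104.550, so the balance reaches zero during payment 105.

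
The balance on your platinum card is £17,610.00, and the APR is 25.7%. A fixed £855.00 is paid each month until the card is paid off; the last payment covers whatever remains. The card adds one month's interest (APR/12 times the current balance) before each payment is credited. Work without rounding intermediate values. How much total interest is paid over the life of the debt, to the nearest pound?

£5,867

Monthly rate r = 25.7%/12 = 2.14167% = 0.0214167.
Payoff takes n = ⌈−ln(1 − rB₀/P)/ln(1+r)⌉ = ⌈27.456⌉ = 28 payments; the last is £391.79.
Total paid = 27·£855.00 + £391.79 = £23,476.79.
Total interest = total paid − principal = £23,476.79 − £17,610.00 = £5,866.79.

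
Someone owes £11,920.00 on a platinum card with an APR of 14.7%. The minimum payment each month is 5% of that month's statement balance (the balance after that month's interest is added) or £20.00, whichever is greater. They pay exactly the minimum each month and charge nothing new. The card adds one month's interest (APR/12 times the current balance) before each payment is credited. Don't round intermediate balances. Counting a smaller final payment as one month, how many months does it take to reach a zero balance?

Monthly rate r = 14.7%/12 = 1.225% = 0.01225.
While 5% of the post-interest balance exceeds £20.00, each month B ← (B·(1+r))·(1 − 0.05), i.e. B shrinks by the factor (1+r)·0.95 = 0.96164.
This holds for months 1–88. Entering month 89 the balance is £381.31; 5% of the post-interest balance is now below £20.00, so the flat £20.00 minimum applies from here.
From month 89 a fixed £20.00 at rate r clears £381.31 in 22 more payments. Total: 88 + 22 = 110 months.

110 months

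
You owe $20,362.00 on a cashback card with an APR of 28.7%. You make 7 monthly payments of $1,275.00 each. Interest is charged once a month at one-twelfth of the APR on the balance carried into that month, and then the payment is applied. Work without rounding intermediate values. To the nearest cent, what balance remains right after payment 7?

$14,434.00

Monthly rate r = 28.7%/12 = 2.39167% = 0.0239167.
Each month: B ← B·(1+r) − $1,275.00.
Month 1: interest $486.99; balance after payment $19,573.99.
Month 2: interest $468.14; balance after payment $18,767.14.
Month 3: interest $448.85; balance after payment $17,940.98.
Month 4: interest $429.09; balance after payment $17,095.07.
Month 5: interest $408.86; balance after payment $16,228.93.
Month 6: interest $388.14; balance after payment $15,342.07.
Month 7: interest $366.93; balance after payment $14,434.00.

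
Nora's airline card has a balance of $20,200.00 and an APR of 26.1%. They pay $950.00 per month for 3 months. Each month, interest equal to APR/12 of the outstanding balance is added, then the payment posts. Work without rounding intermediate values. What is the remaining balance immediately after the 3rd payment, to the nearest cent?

$18,634.49

Monthly rate r = 26.1%/12 = 2.175% = 0.02175.
Each month: B ← B·(1+r) − $950.00.
Month 1: interest $439.35; balance after payment $19,689.35.
Month 2: interest $428.24; balance after payment $19,167.59.
Month 3: interest $416.90; balance after payment $18,634.49.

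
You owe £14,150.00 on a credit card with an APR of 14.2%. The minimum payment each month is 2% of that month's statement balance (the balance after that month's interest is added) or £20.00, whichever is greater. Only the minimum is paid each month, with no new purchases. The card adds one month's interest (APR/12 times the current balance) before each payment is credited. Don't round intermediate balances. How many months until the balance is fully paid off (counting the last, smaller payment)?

Monthly rate r = 14.2%/12 = 1.18333% = 0.0118333.
While 2% of the post-interest balance exceeds £20.00, each month B ← (B·(1+r))·(1 − 0.02), i.e. B shrinks by the factor (1+r)·0.98 = 0.9916.
This holds for months 1–316. Entering month 317 the balance is £983.18; 2% of the post-interest balance is now below £20.00, so the flat £20.00 minimum applies from here.
From month 317 a fixed £20.00 at rate r clears £983.18 in 75 more payments. Total: 316 + 75 = 391 months.

391 months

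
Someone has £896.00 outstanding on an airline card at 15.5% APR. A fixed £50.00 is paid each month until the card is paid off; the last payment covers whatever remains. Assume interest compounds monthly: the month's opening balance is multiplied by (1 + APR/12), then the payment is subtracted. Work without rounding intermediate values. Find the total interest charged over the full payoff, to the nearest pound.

Monthly rate r = 15.5%/12 = 1.29167% = 0.0129167.
Payoff takes n = ⌈−ln(1 − rB₀/P)/ln(1+r)⌉ = ⌈20.514⌉ = 21 payments; the last is £25.76.
Total paid = 20·£50.00 + £25.76 = £1,025.76.
Total interest = total paid − principal = £1,025.76 − £896.00 = £129.76.

£130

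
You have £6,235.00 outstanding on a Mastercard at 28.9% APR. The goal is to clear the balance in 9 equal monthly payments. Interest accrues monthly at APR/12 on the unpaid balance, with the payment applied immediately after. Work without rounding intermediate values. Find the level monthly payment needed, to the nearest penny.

Monthly rate r = 28.9%/12 = 2.40833% = 0.0240833.
Level-payment amortization: P = B₀·r / (1 − (1+r)^(−n)) = 6235.00·0.0240833 / (1 − 1.02408^(−9)).
Denominator 1 − (1+r)^(−9) = 0.192797838.
P = 150.16 / 0.192797838 ≈ 778.84.

£778.84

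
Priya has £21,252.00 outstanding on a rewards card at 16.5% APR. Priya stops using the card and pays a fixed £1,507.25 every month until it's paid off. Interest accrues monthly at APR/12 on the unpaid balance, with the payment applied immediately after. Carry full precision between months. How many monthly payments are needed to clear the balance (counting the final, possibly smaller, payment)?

16 months

Monthly rate r = 16.5%/12 = 1.375% = 0.01375.
Recurrence: B ← B·(1+r) − £1,507.25.
Month 1: interest £292.21; balance after payment £20,036.97.
Month 2: interest £275.51; balance after payment £18,805.22.
Closed form: n = −ln(1 − rB₀/P)/ln(1+r) = −ln(0.80613)/ln(1.01375) ≈ 15.781, so the balance reaches zero during payment 16.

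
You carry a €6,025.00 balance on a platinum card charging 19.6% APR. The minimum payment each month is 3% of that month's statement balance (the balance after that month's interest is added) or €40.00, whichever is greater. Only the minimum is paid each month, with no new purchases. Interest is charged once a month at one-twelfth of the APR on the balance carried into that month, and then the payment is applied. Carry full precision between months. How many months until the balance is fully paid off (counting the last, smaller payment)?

Monthly rate r = 19.6%/12 = 1.63333% = 0.0163333.
While 3% of the post-interest balance exceeds €40.00, each month B ← (B·(1+r))·(1 − 0.03), i.e. B shrinks by the factor (1+r)·0.97 = 0.98584.
This holds for months 1–107. Entering month 108 the balance is €1,310.40; 3% of the post-interest balance is now below €40.00, so the flat €40.00 minimum applies from here.
From month 108 a fixed €40.00 at rate r clears €1,310.40 in 48 more payments. Total: 107 + 48 = 155 months.

155 months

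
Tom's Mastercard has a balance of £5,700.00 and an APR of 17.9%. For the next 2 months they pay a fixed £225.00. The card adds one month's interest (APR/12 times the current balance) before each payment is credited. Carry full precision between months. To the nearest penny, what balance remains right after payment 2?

Monthly rate r = 17.9%/12 = 1.49167% = 0.0149167.
Each month: B ← B·(1+r) − £225.00.
Month 1: interest £85.02; balance after payment £5,560.02.
Month 2: interest £82.94; balance after payment £5,417.96.

£5,417.96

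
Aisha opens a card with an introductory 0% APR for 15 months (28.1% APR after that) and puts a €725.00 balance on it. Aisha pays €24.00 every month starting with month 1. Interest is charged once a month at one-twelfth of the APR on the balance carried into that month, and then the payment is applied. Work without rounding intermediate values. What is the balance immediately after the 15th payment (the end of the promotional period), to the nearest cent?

Promo months 1–15 at r₀ = 0%/12 = 0; months 16+ at r₁ = 28.1%/12 = 0.0234167.
After month 15 (no interest yet): B = €725.00 − 15·€24.00 = €365.00.

€365.00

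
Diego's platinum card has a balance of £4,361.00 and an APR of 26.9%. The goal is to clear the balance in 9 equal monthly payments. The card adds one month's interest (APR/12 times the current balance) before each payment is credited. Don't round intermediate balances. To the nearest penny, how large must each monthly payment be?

Monthly rate r = 26.9%/12 = 2.24167% = 0.0224167.
Level-payment amortization: P = B₀·r / (1 − (1+r)^(−n)) = 4361.00·0.0224167 / (1 − 1.02242^(−9)).
Denominator 1 − (1+r)^(−9) = 0.180877763.
P = 97.7591 / 0.180877763 ≈ 540.47.

£540.47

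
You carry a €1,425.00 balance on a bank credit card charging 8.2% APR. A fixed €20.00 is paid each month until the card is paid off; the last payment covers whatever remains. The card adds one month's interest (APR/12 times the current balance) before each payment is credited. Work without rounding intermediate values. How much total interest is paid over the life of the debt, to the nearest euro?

Monthly rate r = 8.2%/12 = 0.683333% = 0.00683333.
Payoff takes n = ⌈−ln(1 − rB₀/P)/ln(1+r)⌉ = ⌈97.978⌉ = 98 payments; the last is €19.55.
Total paid = 97·€20.00 + €19.55 = €1,959.55.
Total interest = total paid − principal = €1,959.55 − €1,425.00 = €534.55.

€535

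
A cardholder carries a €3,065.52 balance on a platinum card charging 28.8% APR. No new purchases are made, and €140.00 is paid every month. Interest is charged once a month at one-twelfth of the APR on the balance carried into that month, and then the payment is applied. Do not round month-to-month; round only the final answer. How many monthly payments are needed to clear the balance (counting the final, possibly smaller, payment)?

32 months

Monthly rate r = 28.8%/12 = 2.4% = 0.024.
Recurrence: B ← B·(1+r) − €140.00.
Month 1: interest €73.57; balance after payment €2,999.09.
Month 2: interest €71.98; balance after payment €2,931.07.
Closed form: n = −ln(1 − rB₀/P)/ln(1+r) = −ln(0.47448)/ln(1.024) ≈ 31.435, so the balance reaches zero during payment 32.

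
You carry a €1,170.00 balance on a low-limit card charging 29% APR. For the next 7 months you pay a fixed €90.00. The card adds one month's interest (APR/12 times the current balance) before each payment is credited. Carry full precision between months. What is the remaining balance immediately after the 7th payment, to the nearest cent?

Monthly rate r = 29%/12 = 2.41667% = 0.0241667.
Each month: B ← B·(1+r) − €90.00.
Month 1: interest €28.27; balance after payment €1,108.28.
Month 2: interest €26.78; balance after payment €1,045.06.
Month 3: interest €25.26; balance after payment €980.31.
Month 4: interest €23.69; balance after payment €914.00.
Month 5: interest €22.09; balance after payment €846.09.
Month 6: interest €20.45; balance after payment €776.54.
Month 7: interest €18.77; balance after payment €705.31.

€705.31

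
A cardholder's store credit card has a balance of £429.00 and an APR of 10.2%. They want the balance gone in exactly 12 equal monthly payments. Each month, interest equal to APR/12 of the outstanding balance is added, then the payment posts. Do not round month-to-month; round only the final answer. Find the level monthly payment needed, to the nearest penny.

Monthly rate r = 10.2%/12 = 0.85% = 0.0085.
Level-payment amortization: P = B₀·r / (1 − (1+r)^(−n)) = 429.00·0.0085 / (1 − 1.0085^(−12)).
Denominator 1 − (1+r)^(−12) = 0.0965811054.
P = 3.6465 / 0.0965811054 ≈ 37.76.

£37.76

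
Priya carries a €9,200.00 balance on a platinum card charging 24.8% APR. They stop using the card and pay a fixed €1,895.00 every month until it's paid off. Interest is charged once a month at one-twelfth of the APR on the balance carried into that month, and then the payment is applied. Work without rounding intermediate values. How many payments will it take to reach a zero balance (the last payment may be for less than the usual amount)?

Monthly rate r = 24.8%/12 = 2.06667% = 0.0206667.
Recurrence: B ← B·(1+r) − €1,895.00.
Month 1: interest €190.13; balance after payment €7,495.13.
Month 2: interest €154.90; balance after payment €5,755.03.
Month 3: interest €118.94; balance after payment €3,978.97.
Month 4: interest €82.23; balance after payment €2,166.20.
Month 5: interest €44.77; balance after payment €315.97.
Month 6: interest €6.53; balance after payment €0.00.

6 payments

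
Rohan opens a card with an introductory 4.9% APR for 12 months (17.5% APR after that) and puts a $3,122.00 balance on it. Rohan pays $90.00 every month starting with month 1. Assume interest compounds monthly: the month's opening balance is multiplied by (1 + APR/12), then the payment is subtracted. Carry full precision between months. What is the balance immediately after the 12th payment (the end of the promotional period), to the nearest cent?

Promo months 1–12 at r₀ = 4.9%/12 = 0.00408333; months 13+ at r₁ = 17.5%/12 = 0.0145833.
After month 12: iterate B ← B·(1+r₀) − $90.00 for 12 months → $2,173.87.

$2,173.87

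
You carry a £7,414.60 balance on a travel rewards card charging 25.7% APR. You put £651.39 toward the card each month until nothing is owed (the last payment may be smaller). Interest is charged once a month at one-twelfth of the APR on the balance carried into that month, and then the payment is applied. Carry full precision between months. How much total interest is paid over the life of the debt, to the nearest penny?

Monthly rate r = 25.7%/12 = 2.14167% = 0.0214167.
Payoff takes n = ⌈−ln(1 − rB₀/P)/ln(1+r)⌉ = ⌈13.186⌉ = 14 payments; the last is £122.35.
Total paid = 13·£651.39 + £122.35 = £8,590.42.
Total interest = total paid − principal = £8,590.42 − £7,414.60 = £1,175.82.

£1,175.82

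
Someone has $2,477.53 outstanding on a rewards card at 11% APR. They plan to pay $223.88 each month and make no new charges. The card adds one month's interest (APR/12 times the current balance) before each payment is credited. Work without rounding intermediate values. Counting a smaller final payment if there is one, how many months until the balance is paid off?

Monthly rate r = 11%/12 = 0.916667% = 0.00916667.
Recurrence: B ← B·(1+r) − $223.88.
Month 1: interest $22.71; balance after payment $2,276.36.
Month 2: interest $20.87; balance after payment $2,073.35.
Closed form: n = −ln(1 − rB₀/P)/ln(1+r) = −ln(0.89856)/ln(1.00917) ≈ 11.722, so the balance reaches zero during payment 12.

12 payments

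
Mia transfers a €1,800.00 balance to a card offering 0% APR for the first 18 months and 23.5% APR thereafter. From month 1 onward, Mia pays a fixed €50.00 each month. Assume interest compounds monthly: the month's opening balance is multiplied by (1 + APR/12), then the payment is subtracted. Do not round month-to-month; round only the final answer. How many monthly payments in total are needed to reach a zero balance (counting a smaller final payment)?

41 payments

Promo months 1–18 at r₀ = 0%/12 = 0; months 19+ at r₁ = 23.5%/12 = 0.0195833.
After month 18 (no interest yet): B = €1,800.00 − 18·€50.00 = €900.00.
Then at r₁ with €50.00/mo: n₂ = −ln(1 − r₁·B/P)/ln(1+r₁) ≈ 22.41 → 23 more payments.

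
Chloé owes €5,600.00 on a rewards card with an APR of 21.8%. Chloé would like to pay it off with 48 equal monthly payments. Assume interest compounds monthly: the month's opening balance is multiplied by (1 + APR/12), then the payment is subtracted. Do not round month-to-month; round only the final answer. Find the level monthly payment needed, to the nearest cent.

€175.83

Monthly rate r = 21.8%/12 = 1.81667% = 0.0181667.
Level-payment amortization: P = B₀·r / (1 − (1+r)^(−n)) = 5600.00·0.0181667 / (1 − 1.01817^(−48)).
Denominator 1 − (1+r)^(−48) = 0.578600504.
P = 101.733 / 0.578600504 ≈ 175.83.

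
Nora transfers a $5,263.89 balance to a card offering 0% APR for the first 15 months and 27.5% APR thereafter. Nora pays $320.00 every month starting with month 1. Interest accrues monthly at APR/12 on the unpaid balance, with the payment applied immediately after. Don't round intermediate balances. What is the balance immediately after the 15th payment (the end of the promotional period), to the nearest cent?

Promo months 1–15 at r₀ = 0%/12 = 0; months 16+ at r₁ = 27.5%/12 = 0.0229167.
After month 15 (no interest yet): B = $5,263.89 − 15·$320.00 = $463.89.

$463.89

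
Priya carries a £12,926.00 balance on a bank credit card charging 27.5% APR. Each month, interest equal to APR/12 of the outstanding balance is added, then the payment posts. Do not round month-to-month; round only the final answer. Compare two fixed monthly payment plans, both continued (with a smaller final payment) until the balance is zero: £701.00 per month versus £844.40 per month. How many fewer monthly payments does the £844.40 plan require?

Monthly rate r = 27.5%/12 = 2.29167% = 0.0229167.
At £701.00/mo: n = ⌈−ln(1 − rB₀/P)/ln(1+r)⌉ = 25 payments (last £167.69); total interest = total paid − £12,926.00 = £4,065.69.
At £844.40/mo: 20 payments (last £57.31); total interest £3,174.91.
Payments saved = 25 − 20 = 5.

5 fewer payments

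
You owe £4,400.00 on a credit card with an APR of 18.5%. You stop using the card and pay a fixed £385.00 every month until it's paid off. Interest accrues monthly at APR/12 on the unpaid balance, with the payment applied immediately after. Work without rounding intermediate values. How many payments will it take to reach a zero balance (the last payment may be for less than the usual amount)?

Monthly rate r = 18.5%/12 = 1.54167% = 0.0154167.
Recurrence: B ← B·(1+r) − £385.00.
Month 1: interest £67.83; balance after payment £4,082.83.
Month 2: interest £62.94; balance after payment £3,760.78.
Closed form: n = −ln(1 − rB₀/P)/ln(1+r) = −ln(0.82381)/ln(1.01542) ≈ 12.669, so the balance reaches zero during payment 13.

13 payments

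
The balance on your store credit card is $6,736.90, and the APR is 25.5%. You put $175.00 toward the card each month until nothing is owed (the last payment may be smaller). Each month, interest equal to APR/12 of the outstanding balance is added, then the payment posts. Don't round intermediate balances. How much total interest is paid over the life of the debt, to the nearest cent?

Monthly rate r = 25.5%/12 = 2.125% = 0.02125.
Payoff takes n = ⌈−ln(1 − rB₀/P)/ln(1+r)⌉ = ⌈81.039⌉ = 82 payments; the last is $6.88.
Total paid = 81·$175.00 + $6.88 = $14,181.88.
Total interest = total paid − principal = $14,181.88 − $6,736.90 = $7,444.98.

$7,444.98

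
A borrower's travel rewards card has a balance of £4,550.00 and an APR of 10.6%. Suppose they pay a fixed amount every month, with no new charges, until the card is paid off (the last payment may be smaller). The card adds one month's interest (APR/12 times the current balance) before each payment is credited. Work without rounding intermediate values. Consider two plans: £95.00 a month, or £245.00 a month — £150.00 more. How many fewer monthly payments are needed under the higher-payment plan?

42 fewer payments

Monthly rate r = 10.6%/12 = 0.883333% = 0.00883333.
At £95.00/mo: n = ⌈−ln(1 − rB₀/P)/ln(1+r)⌉ = 63 payments (last £51.66); total interest = total paid − £4,550.00 = £1,391.66.
At £245.00/mo: 21 payments (last £91.98); total interest £441.98.
Payments saved = 63 − 21 = 42.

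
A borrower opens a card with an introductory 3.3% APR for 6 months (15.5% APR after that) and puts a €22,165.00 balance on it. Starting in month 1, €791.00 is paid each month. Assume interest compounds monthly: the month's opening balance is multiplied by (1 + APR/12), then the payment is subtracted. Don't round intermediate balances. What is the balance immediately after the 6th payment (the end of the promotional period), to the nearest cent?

Promo months 1–6 at r₀ = 3.3%/12 = 0.00275; months 7+ at r₁ = 15.5%/12 = 0.0129167.
After month 6: iterate B ← B·(1+r₀) − €791.00 for 6 months → €17,754.50.

€17,754.50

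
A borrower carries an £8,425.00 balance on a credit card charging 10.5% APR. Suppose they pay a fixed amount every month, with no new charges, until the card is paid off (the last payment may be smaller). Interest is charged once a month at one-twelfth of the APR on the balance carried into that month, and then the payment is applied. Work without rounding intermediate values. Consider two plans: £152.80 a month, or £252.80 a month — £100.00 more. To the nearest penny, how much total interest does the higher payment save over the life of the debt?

Monthly rate r = 10.5%/12 = 0.875% = 0.00875.
At £152.80/mo: n = ⌈−ln(1 − rB₀/P)/ln(1+r)⌉ = 76 payments (last £92.39); total interest = total paid − £8,425.00 = £3,127.39.
At £252.80/mo: 40 payments (last £145.17); total interest £1,579.37.
Interest saved = £3,127.39 − £1,579.37 = £1,548.02.

£1,548.02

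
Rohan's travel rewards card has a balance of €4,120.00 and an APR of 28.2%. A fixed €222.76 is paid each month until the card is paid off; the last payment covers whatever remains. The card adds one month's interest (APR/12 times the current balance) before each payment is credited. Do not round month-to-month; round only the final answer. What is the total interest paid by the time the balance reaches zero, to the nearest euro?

€1,350

Monthly rate r = 28.2%/12 = 2.35% = 0.0235.
Payoff takes n = ⌈−ln(1 − rB₀/P)/ln(1+r)⌉ = ⌈24.552⌉ = 25 payments; the last is €123.53.
Total paid = 24·€222.76 + €123.53 = €5,469.77.
Total interest = total paid − principal = €5,469.77 − €4,120.00 = €1,349.77.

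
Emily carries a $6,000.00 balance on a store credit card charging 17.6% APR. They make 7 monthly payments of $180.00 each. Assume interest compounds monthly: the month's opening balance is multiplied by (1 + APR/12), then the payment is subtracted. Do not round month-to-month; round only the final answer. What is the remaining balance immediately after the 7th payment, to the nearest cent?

$5,326.96

Monthly rate r = 17.6%/12 = 1.46667% = 0.0146667.
Each month: B ← B·(1+r) − $180.00.
Month 1: interest $88.00; balance after payment $5,908.00.
Month 2: interest $86.65; balance after payment $5,814.65.
Month 3: interest $85.28; balance after payment $5,719.93.
Month 4: interest $83.89; balance after payment $5,623.82.
Month 5: interest $82.48; balance after payment $5,526.31.
Month 6: interest $81.05; balance after payment $5,427.36.
Month 7: interest $79.60; balance after payment $5,326.96.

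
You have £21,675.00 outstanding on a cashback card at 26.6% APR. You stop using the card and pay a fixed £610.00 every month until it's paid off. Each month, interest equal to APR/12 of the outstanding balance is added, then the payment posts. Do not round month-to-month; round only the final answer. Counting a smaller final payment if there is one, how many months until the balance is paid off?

71 months

Monthly rate r = 26.6%/12 = 2.21667% = 0.0221667.
Recurrence: B ← B·(1+r) − £610.00.
Month 1: interest £480.46; balance after payment £21,545.46.
Month 2: interest £477.59; balance after payment £21,413.05.
Closed form: n = −ln(1 − rB₀/P)/ln(1+r) = −ln(0.21236)/ln(1.02217) ≈ 70.674, so the balance reaches zero during payment 71.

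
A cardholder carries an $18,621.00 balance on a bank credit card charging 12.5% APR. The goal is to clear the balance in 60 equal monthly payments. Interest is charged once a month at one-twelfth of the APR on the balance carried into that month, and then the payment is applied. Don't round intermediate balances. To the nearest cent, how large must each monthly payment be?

Monthly rate r = 12.5%/12 = 1.04167% = 0.0104167.
Level-payment amortization: P = B₀·r / (1 − (1+r)^(−n)) = 18621.00·0.0104167 / (1 − 1.01042^(−60)).
Denominator 1 − (1+r)^(−60) = 0.46300539.
P = 193.969 / 0.46300539 ≈ 418.93.

$418.93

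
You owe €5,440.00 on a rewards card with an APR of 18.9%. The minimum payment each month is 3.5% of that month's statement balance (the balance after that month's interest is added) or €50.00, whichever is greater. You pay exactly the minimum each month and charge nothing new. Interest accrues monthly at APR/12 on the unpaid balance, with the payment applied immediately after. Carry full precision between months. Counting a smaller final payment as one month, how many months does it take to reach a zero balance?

106 months

Monthly rate r = 18.9%/12 = 1.575% = 0.01575.
While 3.5% of the post-interest balance exceeds €50.00, each month B ← (B·(1+r))·(1 − 0.035), i.e. B shrinks by the factor (1+r)·0.965 = 0.9802.
This holds for months 1–68. Entering month 69 the balance is €1,396.24; 3.5% of the post-interest balance is now below €50.00, so the flat €50.00 minimum applies from here.
From month 69 a fixed €50.00 at rate r clears €1,396.24 in 38 more payments. Total: 68 + 38 = 106 months.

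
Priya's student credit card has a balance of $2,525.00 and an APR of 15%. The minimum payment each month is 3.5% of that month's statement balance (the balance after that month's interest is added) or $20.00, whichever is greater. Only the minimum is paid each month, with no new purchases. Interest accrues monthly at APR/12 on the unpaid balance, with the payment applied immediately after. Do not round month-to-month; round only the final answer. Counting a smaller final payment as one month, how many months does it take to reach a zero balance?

Monthly rate r = 15%/12 = 1.25% = 0.0125.
While 3.5% of the post-interest balance exceeds $20.00, each month B ← (B·(1+r))·(1 − 0.035), i.e. B shrinks by the factor (1+r)·0.965 = 0.97706.
This holds for months 1–65. Entering month 66 the balance is $558.75; 3.5% of the post-interest balance is now below $20.00, so the flat $20.00 minimum applies from here.
From month 66 a fixed $20.00 at rate r clears $558.75 in 35 more payments. Total: 65 + 35 = 100 months.

100 months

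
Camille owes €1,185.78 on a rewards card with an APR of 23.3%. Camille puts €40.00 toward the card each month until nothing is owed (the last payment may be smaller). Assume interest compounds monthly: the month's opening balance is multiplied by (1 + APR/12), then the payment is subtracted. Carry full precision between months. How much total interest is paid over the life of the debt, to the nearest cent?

Monthly rate r = 23.3%/12 = 1.94167% = 0.0194167.
Payoff takes n = ⌈−ln(1 − rB₀/P)/ln(1+r)⌉ = ⌈44.568⌉ = 45 payments; the last is €22.82.
Total paid = 44·€40.00 + €22.82 = €1,782.82.
Total interest = total paid − principal = €1,782.82 − €1,185.78 = €597.04.

€597.04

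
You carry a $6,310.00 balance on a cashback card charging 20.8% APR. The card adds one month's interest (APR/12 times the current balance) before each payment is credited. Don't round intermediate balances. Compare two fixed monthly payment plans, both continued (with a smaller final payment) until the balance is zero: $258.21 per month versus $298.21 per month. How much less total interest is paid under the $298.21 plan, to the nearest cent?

Monthly rate r = 20.8%/12 = 1.73333% = 0.0173333.
At $258.21/mo: n = ⌈−ln(1 − rB₀/P)/ln(1+r)⌉ = 33 payments (last $15.29); total interest = total paid − $6,310.00 = $1,968.01.
At $298.21/mo: 27 payments (last $176.06); total interest $1,619.52.
Interest saved = $1,968.01 − $1,619.52 = $348.49.

$348.49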